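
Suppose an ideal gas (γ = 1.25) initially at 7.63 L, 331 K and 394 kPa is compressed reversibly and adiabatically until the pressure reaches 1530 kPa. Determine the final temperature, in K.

434 K

Adiabatic: T₂/T₁ = (P₂/P₁)^((γ−1)/γ) ⇒ T₂ = 331×(3.88)^0.200 = 434 K; V₂ = 2.58 L.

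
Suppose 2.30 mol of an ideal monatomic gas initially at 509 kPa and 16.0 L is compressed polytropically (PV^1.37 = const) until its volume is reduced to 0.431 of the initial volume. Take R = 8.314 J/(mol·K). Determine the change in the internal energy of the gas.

4460 J

T₁ = P₁V₁/(nR) = 509×16.0/(2.30×8.314) = 426 K.
Polytropic n=1.37: T₂ = T₁(V₁/V₂)^(n−1) = 426×(2.32)^0.37 = 581 K; P₂ = P₁(V₁/V₂)^n = 1610 kPa.
For an ideal gas ΔU = nCvΔT with Cv = (3/2)R = 12.5 J/(mol·K).
ΔU = 2.30×12.5×(581−426) = 4460 J.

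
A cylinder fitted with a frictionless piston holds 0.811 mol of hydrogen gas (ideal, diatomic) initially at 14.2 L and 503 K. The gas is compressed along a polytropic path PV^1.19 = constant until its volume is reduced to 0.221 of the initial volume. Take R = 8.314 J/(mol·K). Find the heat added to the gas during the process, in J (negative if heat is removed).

-3110 J

P₁ = nRT₁/V₁ = 0.811×8.314×503/14.2 = 239 kPa.
Polytropic n=1.19: T₂ = T₁(V₁/V₂)^(n−1) = 503×(4.52)^0.19 = 670 K; P₂ = P₁(V₁/V₂)^n = 1440 kPa.
W = (P₁V₁−P₂V₂)/(n−1) = (239×14.2−1440×3.14)/0.19 = -5930 J.
ΔU = nCvΔT = 0.811×20.8×(670−503) = 2820 J.
Q = ΔU + W = -3110 J.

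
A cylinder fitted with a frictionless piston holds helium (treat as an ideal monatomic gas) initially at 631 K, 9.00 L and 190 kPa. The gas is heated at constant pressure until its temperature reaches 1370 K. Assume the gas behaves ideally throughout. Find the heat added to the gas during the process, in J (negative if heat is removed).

n = P₁V₁/(RT₁) = 190×9.00/(8.314×631) = 0.326 mol.
Isobaric: P stays 190 kPa; V/T = const ⇒ T₂ = 1370 K, V₂ = 19.5 L.
W = PΔV = 190×(19.5−9.00) kPa·L = 2000 J.
ΔU = nCvΔT = 0.326×12.5×(1370−631) = 3000 J.
Q = ΔU + W = nCpΔT = 5010 J.

5010 J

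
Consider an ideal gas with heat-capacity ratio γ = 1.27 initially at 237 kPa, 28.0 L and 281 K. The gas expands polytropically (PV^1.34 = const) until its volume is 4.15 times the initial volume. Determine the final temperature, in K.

Polytropic n=1.34: T₂ = T₁(V₁/V₂)^(n−1) = 281×(0.241)^0.34 = 173 K; P₂ = P₁(V₁/V₂)^n = 35.2 kPa.

173 K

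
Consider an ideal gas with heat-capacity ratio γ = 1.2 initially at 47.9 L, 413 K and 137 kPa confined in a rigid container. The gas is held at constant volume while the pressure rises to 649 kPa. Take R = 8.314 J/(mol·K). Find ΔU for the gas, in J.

n = P₁V₁/(RT₁) = 137×47.9/(8.314×413) = 1.91 mol.
Isochoric: V stays 47.9 L; P/T = const ⇒ T₂ = 1960 K, P₂ = 649 kPa.
For an ideal gas ΔU = nCvΔT with Cv = R/(γ−1) = 41.6 J/(mol·K).
ΔU = 1.91×41.6×(1960−413) = 123000 J.

123000 J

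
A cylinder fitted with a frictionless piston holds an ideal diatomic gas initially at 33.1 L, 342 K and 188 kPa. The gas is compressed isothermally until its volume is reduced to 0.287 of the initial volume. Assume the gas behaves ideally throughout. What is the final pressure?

655 kPa

Isothermal: T stays 342 K; PV = const ⇒ V₂ = 9.50 L, P₂ = 655 kPa.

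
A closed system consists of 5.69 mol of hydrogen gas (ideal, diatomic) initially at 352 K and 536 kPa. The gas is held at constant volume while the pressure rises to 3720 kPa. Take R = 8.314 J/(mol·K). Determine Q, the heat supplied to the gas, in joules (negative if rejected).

V₁ = nRT₁/P₁ = 5.69×8.314×352/536 = 31.1 L.
Isochoric: V stays 31.1 L; P/T = const ⇒ T₂ = 2440 K, P₂ = 3720 kPa.
W = 0 (no volume change).
ΔU = nCvΔT = 5.69×20.8×(2440−352) = 247000 J.
Q = ΔU = 247000 J.

247000 J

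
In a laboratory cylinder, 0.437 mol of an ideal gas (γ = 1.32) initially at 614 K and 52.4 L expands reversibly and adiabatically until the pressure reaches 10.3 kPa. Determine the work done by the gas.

2030 J

P₁ = nRT₁/V₁ = 0.437×8.314×614/52.4 = 42.6 kPa.
Adiabatic: T₂/T₁ = (P₂/P₁)^((γ−1)/γ) ⇒ T₂ = 614×(0.242)^0.242 = 435 K; V₂ = 154 L.
ΔU = nCvΔT = 0.437×26.0×(435−614) = -2030 J.
Q = 0 for an adiabatic process, so W = −ΔU = 2030 J.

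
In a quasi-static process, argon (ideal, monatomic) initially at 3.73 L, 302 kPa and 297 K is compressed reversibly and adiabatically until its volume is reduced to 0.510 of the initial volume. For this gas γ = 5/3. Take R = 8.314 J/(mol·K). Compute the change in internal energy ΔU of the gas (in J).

n = P₁V₁/(RT₁) = 302×3.73/(8.314×297) = 0.456 mol.
Adiabatic: TV^(γ−1) = const ⇒ T₂ = 297×(1.96)^0.667 = 465 K; PV^γ = const ⇒ P₂ = 928 kPa.
For an ideal gas ΔU = nCvΔT with Cv = (3/2)R = 12.5 J/(mol·K).
ΔU = 0.456×12.5×(465−297) = 957 J.

957 J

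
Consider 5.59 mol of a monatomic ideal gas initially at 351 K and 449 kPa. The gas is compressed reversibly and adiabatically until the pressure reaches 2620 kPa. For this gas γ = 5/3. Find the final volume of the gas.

V₁ = nRT₁/P₁ = 5.59×8.314×351/449 = 36.3 L.
Adiabatic: T₂/T₁ = (P₂/P₁)^((γ−1)/γ) ⇒ T₂ = 351×(5.84)^0.400 = 711 K; V₂ = 12.6 L.

12.6 L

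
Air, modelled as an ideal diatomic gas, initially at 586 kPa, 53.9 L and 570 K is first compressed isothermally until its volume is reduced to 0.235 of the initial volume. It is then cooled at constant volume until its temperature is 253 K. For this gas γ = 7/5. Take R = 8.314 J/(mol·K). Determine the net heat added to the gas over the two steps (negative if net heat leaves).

n = P₁V₁/(RT₁) = 586×53.9/(8.314×570) = 6.67 mol.
Step 1 — Isothermal: T stays 570 K; PV = const ⇒ V₂ = 12.7 L, P₂ = 2490 kPa.
ΔU = 0 (ideal gas, T constant).
W = nRT ln(V₂/V₁) = 6.67×8.314×570×ln(0.235) = -45700 J.
Q = ΔU + W = -45700 J.
State after step 1: P = 2490 kPa, V = 12.7 L, T = 570 K.
Step 2 — Isochoric: V stays 12.7 L; P/T = const ⇒ T₂ = 253 K, P₂ = 1110 kPa.
W = 0 (no volume change).
ΔU = nCvΔT = 6.67×20.8×(253−570) = -43900 J.
Q = ΔU = -43900 J.
Net over both steps: W = -45700 J, Q = -89700 J, ΔU = -43900 J.

-89700 J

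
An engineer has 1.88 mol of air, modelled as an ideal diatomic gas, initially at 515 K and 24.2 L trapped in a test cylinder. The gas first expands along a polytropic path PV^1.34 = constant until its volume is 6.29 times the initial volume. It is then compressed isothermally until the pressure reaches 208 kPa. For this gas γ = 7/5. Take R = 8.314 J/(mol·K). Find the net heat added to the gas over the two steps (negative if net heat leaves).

P₁ = nRT₁/V₁ = 1.88×8.314×515/24.2 = 333 kPa.
Step 1 — Polytropic n=1.34: T₂ = T₁(V₁/V₂)^(n−1) = 515×(0.159)^0.34 = 276 K; P₂ = P₁(V₁/V₂)^n = 28.3 kPa.
W = (P₁V₁−P₂V₂)/(n−1) = (333×24.2−28.3×152)/0.34 = 11000 J.
ΔU = nCvΔT = 1.88×20.8×(276−515) = -9360 J.
Q = ΔU + W = 1650 J.
State after step 1: P = 28.3 kPa, V = 152 L, T = 276 K.
Step 2 — Isothermal: T stays 276 K; PV = const ⇒ V₂ = 20.7 L, P₂ = 208 kPa.
ΔU = 0 (ideal gas, T constant).
W = nRT ln(V₂/V₁) = 1.88×8.314×276×ln(0.136) = -8590 J.
Q = ΔU + W = -8590 J.
Net over both steps: W = 2410 J, Q = -6940 J, ΔU = -9360 J.

-6940 J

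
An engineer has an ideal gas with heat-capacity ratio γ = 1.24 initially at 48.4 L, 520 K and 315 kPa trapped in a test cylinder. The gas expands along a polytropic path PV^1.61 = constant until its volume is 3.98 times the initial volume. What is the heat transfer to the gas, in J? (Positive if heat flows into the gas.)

n = P₁V₁/(RT₁) = 315×48.4/(8.314×520) = 3.53 mol.
Polytropic n=1.61: T₂ = T₁(V₁/V₂)^(n−1) = 520×(0.251)^0.61 = 224 K; P₂ = P₁(V₁/V₂)^n = 34.1 kPa.
W = (P₁V₁−P₂V₂)/(n−1) = (315×48.4−34.1×193)/0.61 = 14200 J.
ΔU = nCvΔT = 3.53×34.6×(224−520) = -36200 J.
Q = ΔU + W = -21900 J.

-21900 J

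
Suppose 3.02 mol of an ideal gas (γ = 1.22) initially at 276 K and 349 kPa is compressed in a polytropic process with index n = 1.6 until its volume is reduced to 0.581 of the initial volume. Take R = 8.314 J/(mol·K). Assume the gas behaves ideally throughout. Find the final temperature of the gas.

382 K

V₁ = nRT₁/P₁ = 3.02×8.314×276/349 = 19.9 L.
Polytropic n=1.6: T₂ = T₁(V₁/V₂)^(n−1) = 276×(1.72)^0.60 = 382 K; P₂ = P₁(V₁/V₂)^n = 832 kPa.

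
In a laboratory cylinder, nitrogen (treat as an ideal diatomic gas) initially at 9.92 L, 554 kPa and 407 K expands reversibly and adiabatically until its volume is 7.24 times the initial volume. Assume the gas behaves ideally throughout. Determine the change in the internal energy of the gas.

-7520 J

n = P₁V₁/(RT₁) = 554×9.92/(8.314×407) = 1.62 mol.
Adiabatic: TV^(γ−1) = const ⇒ T₂ = 407×(0.138)^0.400 = 184 K; PV^γ = const ⇒ P₂ = 34.7 kPa.
For an ideal gas ΔU = nCvΔT with Cv = (5/2)R = 20.8 J/(mol·K).
ΔU = 1.62×20.8×(184−407) = -7520 J.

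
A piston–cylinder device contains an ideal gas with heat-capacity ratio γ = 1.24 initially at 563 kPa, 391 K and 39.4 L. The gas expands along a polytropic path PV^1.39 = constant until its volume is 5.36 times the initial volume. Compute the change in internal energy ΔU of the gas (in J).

n = P₁V₁/(RT₁) = 563×39.4/(8.314×391) = 6.82 mol.
Polytropic n=1.39: T₂ = T₁(V₁/V₂)^(n−1) = 391×(0.187)^0.39 = 203 K; P₂ = P₁(V₁/V₂)^n = 54.6 kPa.
For an ideal gas ΔU = nCvΔT with Cv = R/(γ−1) = 34.6 J/(mol·K).
ΔU = 6.82×34.6×(203−391) = -44400 J.

-44400 J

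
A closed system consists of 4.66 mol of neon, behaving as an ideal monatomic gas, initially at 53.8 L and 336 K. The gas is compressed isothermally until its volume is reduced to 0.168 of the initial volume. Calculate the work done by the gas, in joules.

-23200 J

P₁ = nRT₁/V₁ = 4.66×8.314×336/53.8 = 242 kPa.
Isothermal: T stays 336 K; PV = const ⇒ V₂ = 9.04 L, P₂ = 1440 kPa.
W = nRT ln(V₂/V₁) = 4.66×8.314×336×ln(0.168) = -23200 J.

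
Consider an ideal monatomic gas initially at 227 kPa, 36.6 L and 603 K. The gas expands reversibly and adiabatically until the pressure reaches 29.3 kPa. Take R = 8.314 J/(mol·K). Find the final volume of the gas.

125 L

Adiabatic: T₂/T₁ = (P₂/P₁)^((γ−1)/γ) ⇒ T₂ = 603×(0.129)^0.400 = 266 K; V₂ = 125 L.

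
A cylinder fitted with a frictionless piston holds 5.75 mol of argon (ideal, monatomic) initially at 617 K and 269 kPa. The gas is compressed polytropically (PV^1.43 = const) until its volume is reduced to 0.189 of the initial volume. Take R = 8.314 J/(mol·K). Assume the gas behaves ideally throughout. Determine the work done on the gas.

V₁ = nRT₁/P₁ = 5.75×8.314×617/269 = 110 L.
Polytropic n=1.43: T₂ = T₁(V₁/V₂)^(n−1) = 617×(5.29)^0.43 = 1260 K; P₂ = P₁(V₁/V₂)^n = 2910 kPa.
W = (P₁V₁−P₂V₂)/(n−1) = (269×110−2910×20.7)/0.43 = -71800 J.
Work done on the gas = −W_by = 71800 J.

71800 J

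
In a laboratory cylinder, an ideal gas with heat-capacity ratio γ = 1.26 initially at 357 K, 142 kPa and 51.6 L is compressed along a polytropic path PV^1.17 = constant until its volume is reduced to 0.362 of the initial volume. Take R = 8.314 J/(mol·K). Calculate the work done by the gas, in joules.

-8130 J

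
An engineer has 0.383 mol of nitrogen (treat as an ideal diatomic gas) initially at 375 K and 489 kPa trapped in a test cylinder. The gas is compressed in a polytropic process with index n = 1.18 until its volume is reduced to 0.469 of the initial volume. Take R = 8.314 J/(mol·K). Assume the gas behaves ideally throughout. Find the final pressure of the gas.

V₁ = nRT₁/P₁ = 0.383×8.314×375/489 = 2.44 L.
Polytropic n=1.18: T₂ = T₁(V₁/V₂)^(n−1) = 375×(2.13)^0.18 = 430 K; P₂ = P₁(V₁/V₂)^n = 1190 kPa.

1190 kPa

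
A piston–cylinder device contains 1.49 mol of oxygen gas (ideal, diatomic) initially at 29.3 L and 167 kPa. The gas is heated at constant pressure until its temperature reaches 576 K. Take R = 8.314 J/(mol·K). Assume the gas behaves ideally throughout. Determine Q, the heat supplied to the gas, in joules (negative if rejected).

T₁ = P₁V₁/(nR) = 167×29.3/(1.49×8.314) = 395 K.
Isobaric: P stays 167 kPa; V/T = const ⇒ T₂ = 576 K, V₂ = 42.7 L.
W = PΔV = 167×(42.7−29.3) kPa·L = 2240 J.
ΔU = nCvΔT = 1.49×20.8×(576−395) = 5610 J.
Q = ΔU + W = nCpΔT = 7850 J.

7850 J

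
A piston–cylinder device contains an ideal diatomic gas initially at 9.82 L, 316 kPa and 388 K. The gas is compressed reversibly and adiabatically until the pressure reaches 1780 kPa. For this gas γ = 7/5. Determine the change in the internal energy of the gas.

4950 J

n = P₁V₁/(RT₁) = 316×9.82/(8.314×388) = 0.962 mol.
Adiabatic: T₂/T₁ = (P₂/P₁)^((γ−1)/γ) ⇒ T₂ = 388×(5.63)^0.286 = 636 K; V₂ = 2.86 L.
For an ideal gas ΔU = nCvΔT with Cv = (5/2)R = 20.8 J/(mol·K).
ΔU = 0.962×20.8×(636−388) = 4950 J.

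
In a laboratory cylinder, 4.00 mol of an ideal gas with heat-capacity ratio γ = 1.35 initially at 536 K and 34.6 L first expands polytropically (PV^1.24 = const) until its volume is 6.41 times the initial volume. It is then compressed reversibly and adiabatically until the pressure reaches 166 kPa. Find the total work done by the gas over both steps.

P₁ = nRT₁/V₁ = 4.00×8.314×536/34.6 = 515 kPa.
Step 1 — Polytropic n=1.24: T₂ = T₁(V₁/V₂)^(n−1) = 536×(0.156)^0.24 = 343 K; P₂ = P₁(V₁/V₂)^n = 51.5 kPa.
W = (P₁V₁−P₂V₂)/(n−1) = (515×34.6−51.5×222)/0.24 = 26700 J.
ΔU = nCvΔT = 4.00×23.8×(343−536) = -18300 J.
Q = ΔU + W = 8400 J.
State after step 1: P = 51.5 kPa, V = 222 L, T = 343 K.
Step 2 — Adiabatic: T₂/T₁ = (P₂/P₁)^((γ−1)/γ) ⇒ T₂ = 343×(3.23)^0.259 = 465 K; V₂ = 93.1 L.
ΔU = nCvΔT = 4.00×23.8×(465−343) = 11600 J.
Q = 0 for an adiabatic process, so W = −ΔU = -11600 J.
Net over both steps: W = 15100 J, Q = 8400 J, ΔU = -6750 J.

15100 J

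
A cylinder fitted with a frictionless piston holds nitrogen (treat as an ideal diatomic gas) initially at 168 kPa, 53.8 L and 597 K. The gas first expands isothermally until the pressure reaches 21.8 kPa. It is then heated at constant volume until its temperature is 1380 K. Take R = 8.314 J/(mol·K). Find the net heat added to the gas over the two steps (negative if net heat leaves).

n = P₁V₁/(RT₁) = 168×53.8/(8.314×597) = 1.82 mol.
Step 1 — Isothermal: T stays 597 K; PV = const ⇒ V₂ = 415 L, P₂ = 21.8 kPa.
ΔU = 0 (ideal gas, T constant).
W = nRT ln(V₂/V₁) = 1.82×8.314×597×ln(7.71) = 18500 J.
Q = ΔU + W = 18500 J.
State after step 1: P = 21.8 kPa, V = 415 L, T = 597 K.
Step 2 — Isochoric: V stays 415 L; P/T = const ⇒ T₂ = 1380 K, P₂ = 50.4 kPa.
W = 0 (no volume change).
ΔU = nCvΔT = 1.82×20.8×(1380−597) = 29600 J.
Q = ΔU = 29600 J.
Net over both steps: W = 18500 J, Q = 48100 J, ΔU = 29600 J.

48100 J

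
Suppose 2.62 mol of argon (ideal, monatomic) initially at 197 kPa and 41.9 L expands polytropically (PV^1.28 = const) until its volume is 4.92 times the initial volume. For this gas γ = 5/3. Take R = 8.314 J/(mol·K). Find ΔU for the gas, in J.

-4460 J

T₁ = P₁V₁/(nR) = 197×41.9/(2.62×8.314) = 379 K.
Polytropic n=1.28: T₂ = T₁(V₁/V₂)^(n−1) = 379×(0.203)^0.28 = 243 K; P₂ = P₁(V₁/V₂)^n = 25.6 kPa.
For an ideal gas ΔU = nCvΔT with Cv = (3/2)R = 12.5 J/(mol·K).
ΔU = 2.62×12.5×(243−379) = -4460 J.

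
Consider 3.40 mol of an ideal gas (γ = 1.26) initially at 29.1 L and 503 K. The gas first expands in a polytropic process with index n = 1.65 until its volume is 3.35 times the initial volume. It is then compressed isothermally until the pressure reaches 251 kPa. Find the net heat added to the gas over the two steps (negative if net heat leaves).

P₁ = nRT₁/V₁ = 3.40×8.314×503/29.1 = 489 kPa.
Step 1 — Polytropic n=1.65: T₂ = T₁(V₁/V₂)^(n−1) = 503×(0.299)^0.65 = 229 K; P₂ = P₁(V₁/V₂)^n = 66.5 kPa.
W = (P₁V₁−P₂V₂)/(n−1) = (489×29.1−66.5×97.5)/0.65 = 11900 J.
ΔU = nCvΔT = 3.40×32.0×(229−503) = -29800 J.
Q = ΔU + W = -17900 J.
State after step 1: P = 66.5 kPa, V = 97.5 L, T = 229 K.
Step 2 — Isothermal: T stays 229 K; PV = const ⇒ V₂ = 25.8 L, P₂ = 251 kPa.
ΔU = 0 (ideal gas, T constant).
W = nRT ln(V₂/V₁) = 3.40×8.314×229×ln(0.265) = -8610 J.
Q = ΔU + W = -8610 J.
Net over both steps: W = 3300 J, Q = -26500 J, ΔU = -29800 J.

-26500 J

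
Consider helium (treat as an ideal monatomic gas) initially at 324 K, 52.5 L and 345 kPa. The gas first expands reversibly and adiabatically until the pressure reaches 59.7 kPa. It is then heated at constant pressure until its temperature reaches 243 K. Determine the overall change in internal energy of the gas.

-6790 J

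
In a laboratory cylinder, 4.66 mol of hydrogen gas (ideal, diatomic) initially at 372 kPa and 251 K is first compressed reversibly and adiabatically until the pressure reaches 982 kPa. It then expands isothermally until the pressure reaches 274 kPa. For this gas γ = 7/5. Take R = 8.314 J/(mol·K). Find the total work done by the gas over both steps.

V₁ = nRT₁/P₁ = 4.66×8.314×251/372 = 26.1 L.
Step 1 — Adiabatic: T₂/T₁ = (P₂/P₁)^((γ−1)/γ) ⇒ T₂ = 251×(2.64)^0.286 = 331 K; V₂ = 13.1 L.
ΔU = nCvΔT = 4.66×20.8×(331−251) = 7770 J.
Q = 0 for an adiabatic process, so W = −ΔU = -7770 J.
State after step 1: P = 982 kPa, V = 13.1 L, T = 331 K.
Step 2 — Isothermal: T stays 331 K; PV = const ⇒ V₂ = 46.8 L, P₂ = 274 kPa.
ΔU = 0 (ideal gas, T constant).
W = nRT ln(V₂/V₁) = 4.66×8.314×331×ln(3.58) = 16400 J.
Q = ΔU + W = 16400 J.
Net over both steps: W = 8610 J, Q = 16400 J, ΔU = 7770 J.

8610 J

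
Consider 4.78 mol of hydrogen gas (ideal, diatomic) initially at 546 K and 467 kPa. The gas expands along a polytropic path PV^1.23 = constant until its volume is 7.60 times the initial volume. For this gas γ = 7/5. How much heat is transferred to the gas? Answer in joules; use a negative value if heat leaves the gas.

14900 J

V₁ = nRT₁/P₁ = 4.78×8.314×546/467 = 46.5 L.
Polytropic n=1.23: T₂ = T₁(V₁/V₂)^(n−1) = 546×(0.132)^0.23 = 342 K; P₂ = P₁(V₁/V₂)^n = 38.5 kPa.
W = (P₁V₁−P₂V₂)/(n−1) = (467×46.5−38.5×353)/0.23 = 35200 J.
ΔU = nCvΔT = 4.78×20.8×(342−546) = -20200 J.
Q = ΔU + W = 14900 J.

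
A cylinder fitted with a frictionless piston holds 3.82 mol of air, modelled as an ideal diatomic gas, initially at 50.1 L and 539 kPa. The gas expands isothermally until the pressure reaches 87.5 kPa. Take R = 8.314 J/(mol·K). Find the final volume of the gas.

309 L

T₁ = P₁V₁/(nR) = 539×50.1/(3.82×8.314) = 850 K.
Isothermal: T stays 850 K; PV = const ⇒ V₂ = 309 L, P₂ = 87.5 kPa.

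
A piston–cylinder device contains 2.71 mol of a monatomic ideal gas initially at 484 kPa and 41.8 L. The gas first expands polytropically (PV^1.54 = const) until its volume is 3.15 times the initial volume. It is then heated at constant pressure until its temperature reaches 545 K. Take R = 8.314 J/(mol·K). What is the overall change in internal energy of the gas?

-11900 J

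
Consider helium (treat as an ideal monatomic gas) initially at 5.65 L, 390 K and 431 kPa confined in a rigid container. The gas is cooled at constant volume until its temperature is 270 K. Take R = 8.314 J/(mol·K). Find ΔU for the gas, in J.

-1120 J

n = P₁V₁/(RT₁) = 431×5.65/(8.314×390) = 0.751 mol.
Isochoric: V stays 5.65 L; P/T = const ⇒ T₂ = 270 K, P₂ = 298 kPa.
For an ideal gas ΔU = nCvΔT with Cv = (3/2)R = 12.5 J/(mol·K).
ΔU = 0.751×12.5×(270−390) = -1120 J.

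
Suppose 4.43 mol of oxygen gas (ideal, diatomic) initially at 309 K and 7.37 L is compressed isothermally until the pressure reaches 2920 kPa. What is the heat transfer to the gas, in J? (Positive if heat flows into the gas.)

P₁ = nRT₁/V₁ = 4.43×8.314×309/7.37 = 1540 kPa.
Isothermal: T stays 309 K; PV = const ⇒ V₂ = 3.90 L, P₂ = 2920 kPa.
ΔU = 0 (ideal gas, T constant).
W = nRT ln(V₂/V₁) = 4.43×8.314×309×ln(0.529) = -7250 J.
Q = ΔU + W = -7250 J.

-7250 J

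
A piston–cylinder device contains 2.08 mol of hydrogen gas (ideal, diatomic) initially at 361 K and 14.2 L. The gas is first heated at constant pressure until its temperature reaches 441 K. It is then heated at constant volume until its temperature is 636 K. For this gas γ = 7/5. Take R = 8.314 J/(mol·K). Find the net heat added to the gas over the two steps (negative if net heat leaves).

P₁ = nRT₁/V₁ = 2.08×8.314×361/14.2 = 440 kPa.
Step 1 — Isobaric: P stays 440 kPa; V/T = const ⇒ T₂ = 441 K, V₂ = 17.3 L.
W = PΔV = 440×(17.3−14.2) kPa·L = 1380 J.
ΔU = nCvΔT = 2.08×20.8×(441−361) = 3460 J.
Q = ΔU + W = nCpΔT = 4840 J.
State after step 1: P = 440 kPa, V = 17.3 L, T = 441 K.
Step 2 — Isochoric: V stays 17.3 L; P/T = const ⇒ T₂ = 636 K, P₂ = 634 kPa.
W = 0 (no volume change).
ΔU = nCvΔT = 2.08×20.8×(636−441) = 8430 J.
Q = ΔU = 8430 J.
Net over both steps: W = 1380 J, Q = 13300 J, ΔU = 11900 J.

13300 J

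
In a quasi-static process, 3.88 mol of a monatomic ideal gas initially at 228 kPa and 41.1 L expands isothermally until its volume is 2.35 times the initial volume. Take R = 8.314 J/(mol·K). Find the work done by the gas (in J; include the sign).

8010 J

T₁ = P₁V₁/(nR) = 228×41.1/(3.88×8.314) = 290 K.
Isothermal: T stays 290 K; PV = const ⇒ V₂ = 96.6 L, P₂ = 97.0 kPa.
W = nRT ln(V₂/V₁) = 3.88×8.314×290×ln(2.35) = 8010 J.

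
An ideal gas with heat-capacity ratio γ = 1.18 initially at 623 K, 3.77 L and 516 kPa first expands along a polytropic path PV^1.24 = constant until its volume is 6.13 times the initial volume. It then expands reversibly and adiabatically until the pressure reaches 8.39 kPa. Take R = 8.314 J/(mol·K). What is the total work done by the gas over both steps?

4600 J

n = P₁V₁/(RT₁) = 516×3.77/(8.314×623) = 0.376 mol.
Step 1 — Polytropic n=1.24: T₂ = T₁(V₁/V₂)^(n−1) = 623×(0.163)^0.24 = 403 K; P₂ = P₁(V₁/V₂)^n = 54.5 kPa.
W = (P₁V₁−P₂V₂)/(n−1) = (516×3.77−54.5×23.1)/0.24 = 2860 J.
ΔU = nCvΔT = 0.376×46.2×(403−623) = -3810 J.
Q = ΔU + W = -953 J.
State after step 1: P = 54.5 kPa, V = 23.1 L, T = 403 K.
Step 2 — Adiabatic: T₂/T₁ = (P₂/P₁)^((γ−1)/γ) ⇒ T₂ = 403×(0.154)^0.153 = 303 K; V₂ = 113 L.
ΔU = nCvΔT = 0.376×46.2×(303−403) = -1740 J.
Q = 0 for an adiabatic process, so W = −ΔU = 1740 J.
Net over both steps: W = 4600 J, Q = -953 J, ΔU = -5550 J.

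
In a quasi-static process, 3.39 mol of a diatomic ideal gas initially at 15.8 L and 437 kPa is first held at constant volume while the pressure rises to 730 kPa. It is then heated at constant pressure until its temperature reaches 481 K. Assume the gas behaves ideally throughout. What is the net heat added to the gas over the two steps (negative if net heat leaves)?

18700 J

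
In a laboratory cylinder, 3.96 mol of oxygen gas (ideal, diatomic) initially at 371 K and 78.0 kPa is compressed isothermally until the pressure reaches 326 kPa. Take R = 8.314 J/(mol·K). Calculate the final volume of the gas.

37.5 L

V₁ = nRT₁/P₁ = 3.96×8.314×371/78.0 = 157 L.
Isothermal: T stays 371 K; PV = const ⇒ V₂ = 37.5 L, P₂ = 326 kPa.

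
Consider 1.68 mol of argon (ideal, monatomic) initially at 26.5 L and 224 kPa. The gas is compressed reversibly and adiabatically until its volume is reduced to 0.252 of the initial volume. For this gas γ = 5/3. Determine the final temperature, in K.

T₁ = P₁V₁/(nR) = 224×26.5/(1.68×8.314) = 425 K.
Adiabatic: TV^(γ−1) = const ⇒ T₂ = 425×(3.97)^0.667 = 1070 K; PV^γ = const ⇒ P₂ = 2230 kPa.

1070 K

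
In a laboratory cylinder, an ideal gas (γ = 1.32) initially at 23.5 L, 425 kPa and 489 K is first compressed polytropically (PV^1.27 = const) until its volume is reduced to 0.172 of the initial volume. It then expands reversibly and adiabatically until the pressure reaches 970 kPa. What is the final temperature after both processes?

n = P₁V₁/(RT₁) = 425×23.5/(8.314×489) = 2.46 mol.
Step 1 — Polytropic n=1.27: T₂ = T₁(V₁/V₂)^(n−1) = 489×(5.81)^0.27 = 787 K; P₂ = P₁(V₁/V₂)^n = 3970 kPa.
W = (P₁V₁−P₂V₂)/(n−1) = (425×23.5−3970×4.04)/0.27 = -22500 J.
ΔU = nCvΔT = 2.46×26.0×(787−489) = 19000 J.
Q = ΔU + W = -3520 J.
State after step 1: P = 3970 kPa, V = 4.04 L, T = 787 K.
Step 2 — Adiabatic: T₂/T₁ = (P₂/P₁)^((γ−1)/γ) ⇒ T₂ = 787×(0.244)^0.242 = 559 K; V₂ = 11.8 L.
ΔU = nCvΔT = 2.46×26.0×(559−787) = -14500 J.
Q = 0 for an adiabatic process, so W = −ΔU = 14500 J.
Net over both steps: W = -7970 J, Q = -3520 J, ΔU = 4450 J.

559 K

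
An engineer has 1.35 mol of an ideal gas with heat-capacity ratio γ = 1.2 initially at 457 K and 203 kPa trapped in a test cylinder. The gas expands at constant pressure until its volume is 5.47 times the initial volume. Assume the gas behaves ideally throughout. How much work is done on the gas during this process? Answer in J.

V₁ = nRT₁/P₁ = 1.35×8.314×457/203 = 25.3 L.
Isobaric: P stays 203 kPa; V/T = const ⇒ T₂ = 2500 K, V₂ = 138 L.
W = PΔV = 203×(138−25.3) kPa·L = 22900 J.
Work done on the gas = −W_by = -22900 J.

-22900 J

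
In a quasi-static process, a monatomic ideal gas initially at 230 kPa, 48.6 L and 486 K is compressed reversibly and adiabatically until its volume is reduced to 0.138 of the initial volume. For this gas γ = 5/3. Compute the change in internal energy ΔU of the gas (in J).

n = P₁V₁/(RT₁) = 230×48.6/(8.314×486) = 2.77 mol.
Adiabatic: TV^(γ−1) = const ⇒ T₂ = 486×(7.25)^0.667 = 1820 K; PV^γ = const ⇒ P₂ = 6240 kPa.
For an ideal gas ΔU = nCvΔT with Cv = (3/2)R = 12.5 J/(mol·K).
ΔU = 2.77×12.5×(1820−486) = 46000 J.

46000 J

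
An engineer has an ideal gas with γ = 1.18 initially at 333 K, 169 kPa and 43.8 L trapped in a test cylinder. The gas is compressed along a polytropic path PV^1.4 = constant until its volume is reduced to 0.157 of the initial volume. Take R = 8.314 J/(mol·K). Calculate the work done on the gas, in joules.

20300 J

n = P₁V₁/(RT₁) = 169×43.8/(8.314×333) = 2.67 mol.
Polytropic n=1.4: T₂ = T₁(V₁/V₂)^(n−1) = 333×(6.37)^0.40 = 698 K; P₂ = P₁(V₁/V₂)^n = 2260 kPa.
W = (P₁V₁−P₂V₂)/(n−1) = (169×43.8−2260×6.88)/0.40 = -20300 J.
Work done on the gas = −W_by = 20300 J.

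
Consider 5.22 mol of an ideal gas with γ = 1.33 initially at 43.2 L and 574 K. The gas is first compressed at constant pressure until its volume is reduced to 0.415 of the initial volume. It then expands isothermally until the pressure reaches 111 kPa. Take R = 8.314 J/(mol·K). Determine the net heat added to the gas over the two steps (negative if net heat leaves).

-41700 J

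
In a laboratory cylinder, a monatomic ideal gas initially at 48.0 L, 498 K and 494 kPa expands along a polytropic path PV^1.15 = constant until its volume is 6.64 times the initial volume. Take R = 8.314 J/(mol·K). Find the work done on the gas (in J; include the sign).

n = P₁V₁/(RT₁) = 494×48.0/(8.314×498) = 5.73 mol.
Polytropic n=1.15: T₂ = T₁(V₁/V₂)^(n−1) = 498×(0.151)^0.15 = 375 K; P₂ = P₁(V₁/V₂)^n = 56.0 kPa.
W = (P₁V₁−P₂V₂)/(n−1) = (494×48.0−56.0×319)/0.15 = 39100 J.
Work done on the gas = −W_by = -39100 J.

-39100 J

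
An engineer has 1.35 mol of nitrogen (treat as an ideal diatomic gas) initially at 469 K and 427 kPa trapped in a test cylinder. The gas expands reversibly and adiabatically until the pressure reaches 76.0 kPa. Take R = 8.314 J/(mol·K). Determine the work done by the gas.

5120 J

V₁ = nRT₁/P₁ = 1.35×8.314×469/427 = 12.3 L.
Adiabatic: T₂/T₁ = (P₂/P₁)^((γ−1)/γ) ⇒ T₂ = 469×(0.178)^0.286 = 286 K; V₂ = 42.3 L.
ΔU = nCvΔT = 1.35×20.8×(286−469) = -5120 J.
Q = 0 for an adiabatic process, so W = −ΔU = 5120 J.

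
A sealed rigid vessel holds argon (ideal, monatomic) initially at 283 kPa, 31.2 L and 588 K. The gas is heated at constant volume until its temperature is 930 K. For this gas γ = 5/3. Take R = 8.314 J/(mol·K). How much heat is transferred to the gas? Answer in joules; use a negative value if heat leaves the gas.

7700 J

n = P₁V₁/(RT₁) = 283×31.2/(8.314×588) = 1.81 mol.
Isochoric: V stays 31.2 L; P/T = const ⇒ T₂ = 930 K, P₂ = 448 kPa.
W = 0 (no volume change).
ΔU = nCvΔT = 1.81×12.5×(930−588) = 7700 J.
Q = ΔU = 7700 J.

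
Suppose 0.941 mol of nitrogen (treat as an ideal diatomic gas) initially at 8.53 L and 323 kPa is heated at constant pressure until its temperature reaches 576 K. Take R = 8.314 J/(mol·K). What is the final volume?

14.0 L

T₁ = P₁V₁/(nR) = 323×8.53/(0.941×8.314) = 352 K.
Isobaric: P stays 323 kPa; V/T = const ⇒ T₂ = 576 K, V₂ = 14.0 L.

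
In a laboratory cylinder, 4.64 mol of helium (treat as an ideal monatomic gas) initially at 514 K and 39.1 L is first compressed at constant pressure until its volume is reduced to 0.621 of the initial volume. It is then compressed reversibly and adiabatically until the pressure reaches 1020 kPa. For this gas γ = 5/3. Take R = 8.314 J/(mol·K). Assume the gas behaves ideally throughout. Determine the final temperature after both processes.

422 K

P₁ = nRT₁/V₁ = 4.64×8.314×514/39.1 = 507 kPa.
Step 1 — Isobaric: P stays 507 kPa; V/T = const ⇒ T₂ = 319 K, V₂ = 24.3 L.
W = PΔV = 507×(24.3−39.1) kPa·L = -7520 J.
ΔU = nCvΔT = 4.64×12.5×(319−514) = -11300 J.
Q = ΔU + W = nCpΔT = -18800 J.
State after step 1: P = 507 kPa, V = 24.3 L, T = 319 K.
Step 2 — Adiabatic: T₂/T₁ = (P₂/P₁)^((γ−1)/γ) ⇒ T₂ = 319×(2.01)^0.400 = 422 K; V₂ = 16.0 L.
ΔU = nCvΔT = 4.64×12.5×(422−319) = 5960 J.
Q = 0 for an adiabatic process, so W = −ΔU = -5960 J.
Net over both steps: W = -13500 J, Q = -18800 J, ΔU = -5320 J.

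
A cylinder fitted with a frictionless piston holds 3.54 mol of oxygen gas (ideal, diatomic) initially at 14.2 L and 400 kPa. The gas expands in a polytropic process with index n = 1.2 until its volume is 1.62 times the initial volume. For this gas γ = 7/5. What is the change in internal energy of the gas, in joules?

-1310 J

T₁ = P₁V₁/(nR) = 400×14.2/(3.54×8.314) = 193 K.
Polytropic n=1.2: T₂ = T₁(V₁/V₂)^(n−1) = 193×(0.617)^0.20 = 175 K; P₂ = P₁(V₁/V₂)^n = 224 kPa.
For an ideal gas ΔU = nCvΔT with Cv = (5/2)R = 20.8 J/(mol·K).
ΔU = 3.54×20.8×(175−193) = -1310 J.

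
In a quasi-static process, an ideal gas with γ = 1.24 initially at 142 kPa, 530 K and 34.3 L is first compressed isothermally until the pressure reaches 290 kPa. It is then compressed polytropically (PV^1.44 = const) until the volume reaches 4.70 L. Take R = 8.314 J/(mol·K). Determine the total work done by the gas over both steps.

-11800 J

n = P₁V₁/(RT₁) = 142×34.3/(8.314×530) = 1.11 mol.
Step 1 — Isothermal: T stays 530 K; PV = const ⇒ V₂ = 16.8 L, P₂ = 290 kPa.
ΔU = 0 (ideal gas, T constant).
W = nRT ln(V₂/V₁) = 1.11×8.314×530×ln(0.490) = -3480 J.
Q = ΔU + W = -3480 J.
State after step 1: P = 290 kPa, V = 16.8 L, T = 530 K.
Step 2 — Polytropic n=1.44: T₂ = T₁(V₁/V₂)^(n−1) = 530×(3.57)^0.44 = 928 K; P₂ = P₁(V₁/V₂)^n = 1810 kPa.
W = (P₁V₁−P₂V₂)/(n−1) = (290×16.8−1810×4.70)/0.44 = -8320 J.
ΔU = nCvΔT = 1.11×34.6×(928−530) = 15200 J.
Q = ΔU + W = 6930 J.
Net over both steps: W = -11800 J, Q = 3450 J, ΔU = 15200 J.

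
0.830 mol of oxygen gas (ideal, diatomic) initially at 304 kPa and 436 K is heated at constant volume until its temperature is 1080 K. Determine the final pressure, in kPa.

753 kPa

V₁ = nRT₁/P₁ = 0.830×8.314×436/304 = 9.90 L.
Isochoric: V stays 9.90 L; P/T = const ⇒ T₂ = 1080 K, P₂ = 753 kPa.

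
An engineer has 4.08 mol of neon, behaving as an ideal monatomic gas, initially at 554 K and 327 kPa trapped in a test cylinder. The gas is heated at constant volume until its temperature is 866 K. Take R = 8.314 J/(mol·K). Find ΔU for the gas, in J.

15900 J

V₁ = nRT₁/P₁ = 4.08×8.314×554/327 = 57.5 L.
Isochoric: V stays 57.5 L; P/T = const ⇒ T₂ = 866 K, P₂ = 511 kPa.
For an ideal gas ΔU = nCvΔT with Cv = (3/2)R = 12.5 J/(mol·K).
ΔU = 4.08×12.5×(866−554) = 15900 J.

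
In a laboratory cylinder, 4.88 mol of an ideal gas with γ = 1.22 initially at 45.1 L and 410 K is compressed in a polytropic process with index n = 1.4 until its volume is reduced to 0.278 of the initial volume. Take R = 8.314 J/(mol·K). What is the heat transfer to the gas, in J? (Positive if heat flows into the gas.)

P₁ = nRT₁/V₁ = 4.88×8.314×410/45.1 = 369 kPa.
Polytropic n=1.4: T₂ = T₁(V₁/V₂)^(n−1) = 410×(3.60)^0.40 = 684 K; P₂ = P₁(V₁/V₂)^n = 2210 kPa.
W = (P₁V₁−P₂V₂)/(n−1) = (369×45.1−2210×12.5)/0.40 = -27800 J.
ΔU = nCvΔT = 4.88×37.8×(684−410) = 50600 J.
Q = ΔU + W = 22800 J.

22800 J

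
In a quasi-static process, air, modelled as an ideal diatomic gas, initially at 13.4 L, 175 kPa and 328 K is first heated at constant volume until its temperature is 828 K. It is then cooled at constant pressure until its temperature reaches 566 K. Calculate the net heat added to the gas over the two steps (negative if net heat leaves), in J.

n = P₁V₁/(RT₁) = 175×13.4/(8.314×328) = 0.860 mol.
Step 1 — Isochoric: V stays 13.4 L; P/T = const ⇒ T₂ = 828 K, P₂ = 442 kPa.
W = 0 (no volume change).
ΔU = nCvΔT = 0.860×20.8×(828−328) = 8940 J.
Q = ΔU = 8940 J.
State after step 1: P = 442 kPa, V = 13.4 L, T = 828 K.
Step 2 — Isobaric: P stays 442 kPa; V/T = const ⇒ T₂ = 566 K, V₂ = 9.16 L.
W = PΔV = 442×(9.16−13.4) kPa·L = -1870 J.
ΔU = nCvΔT = 0.860×20.8×(566−828) = -4680 J.
Q = ΔU + W = nCpΔT = -6560 J.
Net over both steps: W = -1870 J, Q = 2380 J, ΔU = 4250 J.

2380 J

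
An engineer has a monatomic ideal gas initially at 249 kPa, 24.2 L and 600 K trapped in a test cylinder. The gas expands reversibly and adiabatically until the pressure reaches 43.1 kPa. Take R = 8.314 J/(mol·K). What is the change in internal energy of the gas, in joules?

n = P₁V₁/(RT₁) = 249×24.2/(8.314×600) = 1.21 mol.
Adiabatic: T₂/T₁ = (P₂/P₁)^((γ−1)/γ) ⇒ T₂ = 600×(0.173)^0.400 = 297 K; V₂ = 69.3 L.
For an ideal gas ΔU = nCvΔT with Cv = (3/2)R = 12.5 J/(mol·K).
ΔU = 1.21×12.5×(297−600) = -4560 J.

-4560 J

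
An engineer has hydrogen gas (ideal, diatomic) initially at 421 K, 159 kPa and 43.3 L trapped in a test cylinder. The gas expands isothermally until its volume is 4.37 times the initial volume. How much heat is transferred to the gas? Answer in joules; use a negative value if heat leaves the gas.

n = P₁V₁/(RT₁) = 159×43.3/(8.314×421) = 1.97 mol.
Isothermal: T stays 421 K; PV = const ⇒ V₂ = 189 L, P₂ = 36.4 kPa.
ΔU = 0 (ideal gas, T constant).
W = nRT ln(V₂/V₁) = 1.97×8.314×421×ln(4.37) = 10200 J.
Q = ΔU + W = 10200 J.

10200 J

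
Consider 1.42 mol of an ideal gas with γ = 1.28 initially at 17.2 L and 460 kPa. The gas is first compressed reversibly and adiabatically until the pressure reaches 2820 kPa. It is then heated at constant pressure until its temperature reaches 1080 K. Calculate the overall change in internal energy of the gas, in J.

17300 J

T₁ = P₁V₁/(nR) = 460×17.2/(1.42×8.314) = 670 K.
Step 1 — Adiabatic: T₂/T₁ = (P₂/P₁)^((γ−1)/γ) ⇒ T₂ = 670×(6.13)^0.219 = 996 K; V₂ = 4.17 L.
ΔU = nCvΔT = 1.42×29.7×(996−670) = 13800 J.
Q = 0 for an adiabatic process, so W = −ΔU = -13800 J.
State after step 1: P = 2820 kPa, V = 4.17 L, T = 996 K.
Step 2 — Isobaric: P stays 2820 kPa; V/T = const ⇒ T₂ = 1080 K, V₂ = 4.52 L.
W = PΔV = 2820×(4.52−4.17) kPa·L = 986 J.
ΔU = nCvΔT = 1.42×29.7×(1080−996) = 3520 J.
Q = ΔU + W = nCpΔT = 4510 J.
Net over both steps: W = -12800 J, Q = 4510 J, ΔU = 17300 J.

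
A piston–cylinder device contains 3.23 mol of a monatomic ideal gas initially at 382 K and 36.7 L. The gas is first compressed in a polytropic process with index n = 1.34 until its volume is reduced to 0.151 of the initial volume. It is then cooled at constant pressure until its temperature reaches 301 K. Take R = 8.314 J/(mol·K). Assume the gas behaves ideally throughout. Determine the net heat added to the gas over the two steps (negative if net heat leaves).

-41900 J

P₁ = nRT₁/V₁ = 3.23×8.314×382/36.7 = 280 kPa.
Step 1 — Polytropic n=1.34: T₂ = T₁(V₁/V₂)^(n−1) = 382×(6.62)^0.34 = 726 K; P₂ = P₁(V₁/V₂)^n = 3520 kPa.
W = (P₁V₁−P₂V₂)/(n−1) = (280×36.7−3520×5.54)/0.34 = -27200 J.
ΔU = nCvΔT = 3.23×12.5×(726−382) = 13900 J.
Q = ΔU + W = -13300 J.
State after step 1: P = 3520 kPa, V = 5.54 L, T = 726 K.
Step 2 — Isobaric: P stays 3520 kPa; V/T = const ⇒ T₂ = 301 K, V₂ = 2.30 L.
W = PΔV = 3520×(2.30−5.54) kPa·L = -11400 J.
ΔU = nCvΔT = 3.23×12.5×(301−726) = -17100 J.
Q = ΔU + W = nCpΔT = -28600 J.
Net over both steps: W = -38600 J, Q = -41900 J, ΔU = -3260 J.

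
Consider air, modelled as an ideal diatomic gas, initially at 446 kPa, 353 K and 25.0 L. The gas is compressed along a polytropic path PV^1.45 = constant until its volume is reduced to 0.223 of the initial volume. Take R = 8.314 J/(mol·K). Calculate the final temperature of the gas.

693 K

Polytropic n=1.45: T₂ = T₁(V₁/V₂)^(n−1) = 353×(4.48)^0.45 = 693 K; P₂ = P₁(V₁/V₂)^n = 3930 kPa.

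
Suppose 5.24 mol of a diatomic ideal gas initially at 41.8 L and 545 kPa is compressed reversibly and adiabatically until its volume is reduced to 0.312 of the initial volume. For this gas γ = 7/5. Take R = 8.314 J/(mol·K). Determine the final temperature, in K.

T₁ = P₁V₁/(nR) = 545×41.8/(5.24×8.314) = 523 K.
Adiabatic: TV^(γ−1) = const ⇒ T₂ = 523×(3.21)^0.400 = 833 K; PV^γ = const ⇒ P₂ = 2780 kPa.

833 K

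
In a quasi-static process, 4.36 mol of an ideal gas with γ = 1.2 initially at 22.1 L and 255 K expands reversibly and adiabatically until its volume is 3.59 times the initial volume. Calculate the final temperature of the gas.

197 K

P₁ = nRT₁/V₁ = 4.36×8.314×255/22.1 = 418 kPa.
Adiabatic: TV^(γ−1) = const ⇒ T₂ = 255×(0.279)^0.200 = 197 K; PV^γ = const ⇒ P₂ = 90.2 kPa.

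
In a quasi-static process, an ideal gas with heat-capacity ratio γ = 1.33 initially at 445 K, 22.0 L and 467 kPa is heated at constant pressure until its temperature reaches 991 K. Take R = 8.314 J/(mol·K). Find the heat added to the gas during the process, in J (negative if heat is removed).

50800 J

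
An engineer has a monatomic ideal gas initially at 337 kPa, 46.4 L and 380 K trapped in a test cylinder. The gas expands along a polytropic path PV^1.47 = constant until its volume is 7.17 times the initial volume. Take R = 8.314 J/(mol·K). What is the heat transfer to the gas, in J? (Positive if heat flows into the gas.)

n = P₁V₁/(RT₁) = 337×46.4/(8.314×380) = 4.95 mol.
Polytropic n=1.47: T₂ = T₁(V₁/V₂)^(n−1) = 380×(0.139)^0.47 = 151 K; P₂ = P₁(V₁/V₂)^n = 18.6 kPa.
W = (P₁V₁−P₂V₂)/(n−1) = (337×46.4−18.6×333)/0.47 = 20100 J.
ΔU = nCvΔT = 4.95×12.5×(151−380) = -14200 J.
Q = ΔU + W = 5930 J.

5930 J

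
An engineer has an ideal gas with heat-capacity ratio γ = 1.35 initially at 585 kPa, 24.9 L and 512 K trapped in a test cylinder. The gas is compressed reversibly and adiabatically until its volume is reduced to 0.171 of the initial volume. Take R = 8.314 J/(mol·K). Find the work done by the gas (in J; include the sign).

n = P₁V₁/(RT₁) = 585×24.9/(8.314×512) = 3.42 mol.
Adiabatic: TV^(γ−1) = const ⇒ T₂ = 512×(5.85)^0.350 = 950 K; PV^γ = const ⇒ P₂ = 6350 kPa.
ΔU = nCvΔT = 3.42×23.8×(950−512) = 35600 J.
Q = 0 for an adiabatic process, so W = −ΔU = -35600 J.

-35600 J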